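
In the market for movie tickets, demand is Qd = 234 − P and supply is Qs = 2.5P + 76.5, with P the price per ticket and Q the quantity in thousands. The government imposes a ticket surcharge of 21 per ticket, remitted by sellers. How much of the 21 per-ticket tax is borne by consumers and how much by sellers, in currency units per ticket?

Without the tax, 234 − P = 2.5P + 76.5 gives 3.5P = 157.5, so P* = 45 and Q* = 189.
With the tax collected from sellers, supply shifts: Qs = 2.5(P − 21) + 76.5.
New equilibrium: consumers pay 60, sellers receive 39, Q = 174. (Wedge: Pb − Ps = 21.)
Burden on consumers: 15; on sellers: 6. (They sum to 21.)
The less price-elastic side of the market bears the larger share of a per-unit tax.

Consumers bear 15 per ticket; sellers bear 6 per ticket.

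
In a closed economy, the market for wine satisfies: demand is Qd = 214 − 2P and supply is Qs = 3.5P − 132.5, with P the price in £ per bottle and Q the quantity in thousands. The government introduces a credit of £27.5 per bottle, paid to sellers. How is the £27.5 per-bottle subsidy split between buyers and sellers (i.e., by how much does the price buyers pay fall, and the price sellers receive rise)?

Without the subsidy, 214 − 2P = 3.5P − 132.5 gives 5.5P = 346.5, so P* = £63 and Q* = 88.
With a per-unit subsidy paid to sellers, each receives P + 27.5 per unit sold, so supply becomes Qs = 3.5(P + 27.5) − 132.5.
New equilibrium: buyers pay £45.5, sellers receive £73, Q = 123. (Wedge: Pb − Ps = −27.5.)
Gain to buyers: £17.5; to sellers: £10. (They sum to £27.5.)

Buyers gain £17.5 per bottle; sellers gain £10 per bottle.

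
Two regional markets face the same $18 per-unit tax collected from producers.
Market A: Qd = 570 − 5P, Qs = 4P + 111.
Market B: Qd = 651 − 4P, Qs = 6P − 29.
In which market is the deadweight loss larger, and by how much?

Market B, by $28.8.

Market A: pre-tax P* = $51, Q* = 315; post-tax Q = 275; deadweight loss = $360.
Market B: pre-tax P* = $68, Q* = 379; post-tax Q = 335.8; deadweight loss = $388.8.
Difference: $360 vs $388.8 → market B is larger by $28.8.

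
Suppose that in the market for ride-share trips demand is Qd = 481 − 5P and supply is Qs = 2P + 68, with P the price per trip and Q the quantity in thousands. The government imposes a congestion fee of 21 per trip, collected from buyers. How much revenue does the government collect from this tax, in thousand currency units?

Tax revenue = 3276 thousand.

Without the tax, 481 − 5P = 2P + 68 gives 7P = 413, so P* = 59 and Q* = 186.
With the tax collected from buyers, demand (in seller-price terms) shifts: Qd = 481 − 5(P + 21).
Solving gives Q = 156 with buyers paying 65 and suppliers receiving 44 (the 21 wedge).
Revenue = t · Q = 21 · 156 = 3276.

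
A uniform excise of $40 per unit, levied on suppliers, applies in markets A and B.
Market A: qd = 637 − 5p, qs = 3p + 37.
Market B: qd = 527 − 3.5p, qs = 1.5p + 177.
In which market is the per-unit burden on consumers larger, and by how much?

Market A, by $3.

Market A: pre-tax p* = $75, q* = 262; post-tax q = 187; per-unit burden on consumers = $15.
Market B: pre-tax p* = $70, q* = 282; post-tax q = 240; per-unit burden on consumers = $12.
Difference: $15 vs $12 → market A is larger by $3.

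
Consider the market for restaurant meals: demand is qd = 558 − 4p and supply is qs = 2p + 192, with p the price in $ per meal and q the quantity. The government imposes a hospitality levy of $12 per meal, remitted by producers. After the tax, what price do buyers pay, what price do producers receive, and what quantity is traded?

Before the tax: set 558 − 4p = 2p + 192 → p* = $61, q* = 314.
With the tax collected from producers, supply shifts: qs = 2(p − 12) + 192.
Solving gives q = 298 with buyers paying $65 and producers receiving $53 (the $12 wedge).
The less price-elastic side of the market bears the larger share of a per-unit tax.

Buyers pay $65; producers receive $53; quantity = 298.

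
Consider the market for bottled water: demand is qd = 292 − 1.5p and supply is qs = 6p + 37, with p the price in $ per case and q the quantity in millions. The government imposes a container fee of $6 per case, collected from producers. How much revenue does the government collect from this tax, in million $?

Before the tax: set 292 − 1.5p = 6p + 37 → p* = $34, q* = 241.
With the tax collected from producers, supply shifts: qs = 6(p − 6) + 37.
Solving gives q = 233.8 with buyers paying $38.8 and producers receiving $32.8 (the $6 wedge).
Revenue = t · Q = 6 · 233.8 = $1402.8.

Tax revenue = $1402.8 million.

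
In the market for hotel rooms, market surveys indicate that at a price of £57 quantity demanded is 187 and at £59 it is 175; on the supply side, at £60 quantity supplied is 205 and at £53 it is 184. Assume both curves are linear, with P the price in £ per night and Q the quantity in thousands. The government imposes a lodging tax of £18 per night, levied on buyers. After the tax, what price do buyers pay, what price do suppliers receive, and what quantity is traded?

Buyers pay £62; suppliers receive £44; quantity = 157.

Demand slope: (175 − 187)/(59 − 57) = -6, so Qd = 529 − 6P.
Supply slope: (184 − 205)/(53 − 60) = 3, so Qs = 3P + 25.
Without the tax, 529 − 6P = 3P + 25 gives 9P = 504, so P* = £56 and Q* = 193.
With the tax collected from buyers, demand (in seller-price terms) shifts: Qd = 529 − 6(P + 18).
New equilibrium: buyers pay £62, suppliers receive £44, Q = 157. (Wedge: Pb − Ps = 18.)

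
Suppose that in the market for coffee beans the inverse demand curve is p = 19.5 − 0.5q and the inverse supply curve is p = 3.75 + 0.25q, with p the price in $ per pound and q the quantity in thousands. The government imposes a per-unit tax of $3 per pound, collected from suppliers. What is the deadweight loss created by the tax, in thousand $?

Deadweight loss = $6 thousand.

Inverting to q(p) form: qd = 39 − 2p; qs = 4p − 15.
Without the tax, 39 − 2p = 4p − 15 gives 6p = 54, so p* = $9 and q* = 21.
With the tax collected from suppliers, supply shifts: qs = 4(p − 3) − 15.
Solving gives q = 17 with consumers paying $11 and suppliers receiving $8 (the $3 wedge).
Quantity falls by |ΔQ| = |21 − 17| = 4.
DWL = ½ · t · |ΔQ| = ½ · 3 · 4 = $6.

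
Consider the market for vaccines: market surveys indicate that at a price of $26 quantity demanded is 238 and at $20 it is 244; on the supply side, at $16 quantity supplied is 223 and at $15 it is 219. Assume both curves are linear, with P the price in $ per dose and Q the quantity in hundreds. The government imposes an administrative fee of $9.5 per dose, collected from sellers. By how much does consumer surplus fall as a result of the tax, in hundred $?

Consumer surplus falls by $1817.92 hundred.

Demand slope: (244 − 238)/(20 − 26) = -1, so Qd = 264 − P.
Supply slope: (219 − 223)/(15 − 16) = 4, so Qs = 4P + 159.
Without the tax, 264 − P = 4P + 159 gives 5P = 105, so P* = $21 and Q* = 243.
With the tax collected from sellers, supply shifts: Qs = 4(P − 9.5) + 159.
Solving gives Q = 235.4 with consumers paying $28.6 and sellers receiving $19.1 (the $9.5 wedge).
ΔCS is the trapezoid between Q = 235.4 and Q = 243 of height $7.6: ½ · (243 + 235.4) · 7.6 = $1817.92.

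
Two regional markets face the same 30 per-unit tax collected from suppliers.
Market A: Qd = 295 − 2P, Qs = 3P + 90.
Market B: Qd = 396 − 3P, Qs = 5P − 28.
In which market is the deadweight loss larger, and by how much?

Market A: pre-tax P* = 41, Q* = 213; post-tax Q = 177; deadweight loss = 540.
Market B: pre-tax P* = 53, Q* = 237; post-tax Q = 180.75; deadweight loss = 843.75.
Difference: 540 vs 843.75 → market B is larger by 303.75.

Market B, by 303.75.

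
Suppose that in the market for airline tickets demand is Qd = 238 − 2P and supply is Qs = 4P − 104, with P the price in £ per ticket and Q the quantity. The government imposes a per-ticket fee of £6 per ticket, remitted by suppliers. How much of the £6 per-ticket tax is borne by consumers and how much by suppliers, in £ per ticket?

Consumers bear £4 per ticket; suppliers bear £2 per ticket.

Before the tax: set 238 − 2P = 4P − 104 → P* = £57, Q* = 124.
With the tax collected from suppliers, supply shifts: Qs = 4(P − 6) − 104.
Solving gives Q = 116 with consumers paying £61 and suppliers receiving £55 (the £6 wedge).
Burden on consumers: £4; on suppliers: £2. (They sum to £6.)
The less price-elastic side of the market bears the larger share of a per-unit tax.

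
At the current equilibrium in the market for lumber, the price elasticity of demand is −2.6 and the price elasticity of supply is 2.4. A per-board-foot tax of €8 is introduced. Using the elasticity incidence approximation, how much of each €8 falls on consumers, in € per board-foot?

Incidence ratio: consumers' share ≈ εs / (εs + |εd|) = 2.4 / (2.4 + 2.6) = 0.48.
So consumers bear ≈ 0.48 × €8 = €3.84; sellers bear €4.16.

Consumers bear ≈ €3.84 per board-foot.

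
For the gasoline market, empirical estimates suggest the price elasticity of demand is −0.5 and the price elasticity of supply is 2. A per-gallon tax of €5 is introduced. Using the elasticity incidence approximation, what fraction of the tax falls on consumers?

Consumers' share ≈ 0.8.

Incidence ratio: consumers' share ≈ εs / (εs + |εd|) = 2 / (2 + 0.5) = 0.8.
Supply is the more elastic side, so consumers bear the larger share.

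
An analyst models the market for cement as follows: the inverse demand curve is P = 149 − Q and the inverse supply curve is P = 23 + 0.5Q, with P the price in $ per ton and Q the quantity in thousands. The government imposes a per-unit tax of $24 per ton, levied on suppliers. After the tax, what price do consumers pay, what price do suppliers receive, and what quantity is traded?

Consumers pay $81; suppliers receive $57; quantity = 68.

Inverting to Q(P) form: Qd = 149 − P; Qs = 2P − 46.
Before the tax: set 149 − P = 2P − 46 → P* = $65, Q* = 84.
With the tax collected from suppliers, supply shifts: Qs = 2(P − 24) − 46.
Solving gives Q = 68 with consumers paying $81 and suppliers receiving $57 (the $24 wedge).
The less price-elastic side of the market bears the larger share of a per-unit tax.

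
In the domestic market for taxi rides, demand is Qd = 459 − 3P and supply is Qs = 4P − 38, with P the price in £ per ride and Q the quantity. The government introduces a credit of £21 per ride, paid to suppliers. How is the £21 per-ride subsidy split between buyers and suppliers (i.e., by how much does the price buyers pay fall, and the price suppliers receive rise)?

Without the subsidy, 459 − 3P = 4P − 38 gives 7P = 497, so P* = £71 and Q* = 246.
With a per-unit subsidy paid to suppliers, each receives P + 21 per unit sold, so supply becomes Qs = 4(P + 21) − 38.
New equilibrium: buyers pay £59, suppliers receive £80, Q = 282. (Wedge: Pb − Ps = −21.)
Gain to buyers: £12; to suppliers: £9. (They sum to £21.)

Buyers gain £12 per ride; suppliers gain £9 per ride.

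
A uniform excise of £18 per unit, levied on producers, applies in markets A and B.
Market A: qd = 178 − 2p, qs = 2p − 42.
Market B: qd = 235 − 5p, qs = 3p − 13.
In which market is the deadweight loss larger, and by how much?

Market A: pre-tax p* = £55, q* = 68; post-tax q = 50; deadweight loss = £162.
Market B: pre-tax p* = £31, q* = 80; post-tax q = 46.25; deadweight loss = £303.75.
Difference: £162 vs £303.75 → market B is larger by £141.75.

Market B, by £141.75.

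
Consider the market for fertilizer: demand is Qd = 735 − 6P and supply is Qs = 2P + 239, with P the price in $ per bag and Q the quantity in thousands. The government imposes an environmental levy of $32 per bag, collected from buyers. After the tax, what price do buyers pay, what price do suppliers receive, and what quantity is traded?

Buyers pay $70; suppliers receive $38; quantity = 315.

Before the tax: set 735 − 6P = 2P + 239 → P* = $62, Q* = 363.
With the tax collected from buyers, demand (in seller-price terms) shifts: Qd = 735 − 6(P + 32).
New equilibrium: buyers pay $70, suppliers receive $38, Q = 315. (Wedge: Pb − Ps = 32.)
The less price-elastic side of the market bears the larger share of a per-unit tax.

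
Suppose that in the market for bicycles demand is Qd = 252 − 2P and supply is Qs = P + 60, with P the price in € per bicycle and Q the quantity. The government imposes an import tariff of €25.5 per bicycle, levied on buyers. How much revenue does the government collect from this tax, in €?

Without the tax, 252 − 2P = P + 60 gives 3P = 192, so P* = €64 and Q* = 124.
With the tax collected from buyers, demand (in seller-price terms) shifts: Qd = 252 − 2(P + 25.5).
Solving gives Q = 107 with buyers paying €72.5 and sellers receiving €47 (the €25.5 wedge).
Revenue = t · Q = 25.5 · 107 = €2728.5.

Tax revenue = €2728.5.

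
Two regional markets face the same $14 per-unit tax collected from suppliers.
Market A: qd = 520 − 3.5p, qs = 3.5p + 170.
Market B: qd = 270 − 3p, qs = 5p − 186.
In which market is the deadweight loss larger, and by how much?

Market A: pre-tax p* = $50, q* = 345; post-tax q = 320.5; deadweight loss = $171.5.
Market B: pre-tax p* = $57, q* = 99; post-tax q = 72.75; deadweight loss = $183.75.
Difference: $171.5 vs $183.75 → market B is larger by $12.25.

Market B, by $12.25.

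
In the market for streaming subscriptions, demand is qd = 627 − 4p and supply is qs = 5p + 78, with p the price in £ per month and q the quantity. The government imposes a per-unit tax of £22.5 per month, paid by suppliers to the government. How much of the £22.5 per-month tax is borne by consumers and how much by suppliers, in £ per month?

Before the tax: set 627 − 4p = 5p + 78 → p* = £61, q* = 383.
With the tax collected from suppliers, supply shifts: qs = 5(p − 22.5) + 78.
New equilibrium: consumers pay £73.5, suppliers receive £51, q = 333. (Wedge: pb − ps = 22.5.)
Burden on consumers: £12.5; on suppliers: £10. (They sum to £22.5.)
The less price-elastic side of the market bears the larger share of a per-unit tax.

Consumers bear £12.5 per month; suppliers bear £10 per month.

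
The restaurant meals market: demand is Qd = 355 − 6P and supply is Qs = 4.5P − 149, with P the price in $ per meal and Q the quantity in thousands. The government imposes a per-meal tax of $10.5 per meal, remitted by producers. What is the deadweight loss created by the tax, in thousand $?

Deadweight loss = $141.75 thousand.

Before the tax: set 355 − 6P = 4.5P − 149 → P* = $48, Q* = 67.
With the tax collected from producers, supply shifts: Qs = 4.5(P − 10.5) − 149.
Solving gives Q = 40 with buyers paying $52.5 and producers receiving $42 (the $10.5 wedge).
Quantity falls by |ΔQ| = |67 − 40| = 27.
DWL = ½ · t · |ΔQ| = ½ · 10.5 · 27 = $141.75.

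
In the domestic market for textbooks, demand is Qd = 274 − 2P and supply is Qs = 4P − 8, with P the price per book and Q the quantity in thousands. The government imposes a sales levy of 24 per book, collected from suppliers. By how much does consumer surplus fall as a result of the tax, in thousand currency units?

Before the tax: set 274 − 2P = 4P − 8 → P* = 47, Q* = 180.
With the tax collected from suppliers, supply shifts: Qs = 4(P − 24) − 8.
New equilibrium: buyers pay 63, suppliers receive 39, Q = 148. (Wedge: Pb − Ps = 24.)
ΔCS is the trapezoid between Q = 148 and Q = 180 of height 16: ½ · (180 + 148) · 16 = 2624.

Consumer surplus falls by 2624 thousand.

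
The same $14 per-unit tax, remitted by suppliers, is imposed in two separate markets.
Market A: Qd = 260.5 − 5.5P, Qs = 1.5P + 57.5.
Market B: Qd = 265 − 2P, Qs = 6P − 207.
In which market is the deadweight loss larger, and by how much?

Market B, by $31.5.

Market A: pre-tax P* = $29, Q* = 101; post-tax Q = 84.5; deadweight loss = $115.5.
Market B: pre-tax P* = $59, Q* = 147; post-tax Q = 126; deadweight loss = $147.
Difference: $115.5 vs $147 → market B is larger by $31.5.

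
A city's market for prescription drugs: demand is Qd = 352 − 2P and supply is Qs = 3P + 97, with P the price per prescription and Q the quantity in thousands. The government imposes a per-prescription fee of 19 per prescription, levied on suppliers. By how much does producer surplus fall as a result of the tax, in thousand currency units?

Before the tax: set 352 − 2P = 3P + 97 → P* = 51, Q* = 250.
With the tax collected from suppliers, supply shifts: Qs = 3(P − 19) + 97.
Solving gives Q = 227.2 with consumers paying 62.4 and suppliers receiving 43.4 (the 19 wedge).
ΔPS is the trapezoid between Q = 227.2 and Q = 250 of height 7.6: ½ · (250 + 227.2) · 7.6 = 1813.36.

Producer surplus falls by 1813.36 thousand.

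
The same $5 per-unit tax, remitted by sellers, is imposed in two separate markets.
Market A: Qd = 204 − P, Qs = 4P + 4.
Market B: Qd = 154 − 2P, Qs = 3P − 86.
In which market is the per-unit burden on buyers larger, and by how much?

Market A: pre-tax P* = $40, Q* = 164; post-tax Q = 160; per-unit burden on buyers = $4.
Market B: pre-tax P* = $48, Q* = 58; post-tax Q = 52; per-unit burden on buyers = $3.
Difference: $4 vs $3 → market A is larger by $1.

Market A, by $1.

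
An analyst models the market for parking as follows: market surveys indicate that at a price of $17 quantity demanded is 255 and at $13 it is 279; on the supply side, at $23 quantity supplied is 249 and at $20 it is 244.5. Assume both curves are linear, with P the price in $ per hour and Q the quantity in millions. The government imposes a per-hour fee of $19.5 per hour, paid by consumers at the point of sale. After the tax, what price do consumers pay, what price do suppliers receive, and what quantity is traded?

Demand slope: (279 − 255)/(13 − 17) = -6, so Qd = 357 − 6P.
Supply slope: (244.5 − 249)/(20 − 23) = 1.5, so Qs = 1.5P + 214.5.
Before the tax: set 357 − 6P = 1.5P + 214.5 → P* = $19, Q* = 243.
With the tax collected from consumers, demand (in seller-price terms) shifts: Qd = 357 − 6(P + 19.5).
Solving gives Q = 219.6 with consumers paying $22.9 and suppliers receiving $3.4 (the $19.5 wedge).

Consumers pay $22.9; suppliers receive $3.4; quantity = 219.6.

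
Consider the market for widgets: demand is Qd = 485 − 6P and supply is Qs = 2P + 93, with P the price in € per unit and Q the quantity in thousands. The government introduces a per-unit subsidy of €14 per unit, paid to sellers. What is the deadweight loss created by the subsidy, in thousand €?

Without the subsidy, 485 − 6P = 2P + 93 gives 8P = 392, so P* = €49 and Q* = 191.
With a per-unit subsidy paid to sellers, each receives P + 14 per unit sold, so supply becomes Qs = 2(P + 14) + 93.
New equilibrium: consumers pay €45.5, sellers receive €59.5, Q = 212. (Wedge: Pb − Ps = −14.)
Quantity rises by |ΔQ| = |191 − 212| = 21.
DWL = ½ · t · |ΔQ| = ½ · 14 · 21 = €147.

Deadweight loss = €147 thousand.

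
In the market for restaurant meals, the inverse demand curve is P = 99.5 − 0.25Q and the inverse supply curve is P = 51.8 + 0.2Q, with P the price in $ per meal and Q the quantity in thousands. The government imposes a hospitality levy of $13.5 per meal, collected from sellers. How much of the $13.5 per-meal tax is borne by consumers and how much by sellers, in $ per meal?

Consumers bear $7.5 per meal; sellers bear $6 per meal.

Rewrite in direct form: Qd = 398 − 4P and Qs = 5P − 259.
Without the tax, 398 − 4P = 5P − 259 gives 9P = 657, so P* = $73 and Q* = 106.
With the tax collected from sellers, supply shifts: Qs = 5(P − 13.5) − 259.
New equilibrium: consumers pay $80.5, sellers receive $67, Q = 76. (Wedge: Pb − Ps = 13.5.)
Burden on consumers: $7.5; on sellers: $6. (They sum to $13.5.)
The less price-elastic side of the market bears the larger share of a per-unit tax.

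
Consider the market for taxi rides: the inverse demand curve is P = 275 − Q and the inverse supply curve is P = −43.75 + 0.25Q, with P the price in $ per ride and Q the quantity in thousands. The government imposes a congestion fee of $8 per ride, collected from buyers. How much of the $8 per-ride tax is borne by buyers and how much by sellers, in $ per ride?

Rewrite in direct form: Qd = 275 − P and Qs = 4P + 175.
Before the tax: set 275 − P = 4P + 175 → P* = $20, Q* = 255.
With the tax collected from buyers, demand (in seller-price terms) shifts: Qd = 275 − (P + 8).
Solving gives Q = 248.6 with buyers paying $26.4 and sellers receiving $18.4 (the $8 wedge).
Burden on buyers: $6.4; on sellers: $1.6. (They sum to $8.)

Buyers bear $6.4 per ride; sellers bear $1.6 per ride.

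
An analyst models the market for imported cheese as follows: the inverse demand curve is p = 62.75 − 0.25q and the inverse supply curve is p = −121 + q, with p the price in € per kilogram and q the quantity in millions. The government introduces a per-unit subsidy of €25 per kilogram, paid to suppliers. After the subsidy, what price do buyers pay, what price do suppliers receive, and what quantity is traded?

Inverting to q(p) form: qd = 251 − 4p; qs = p + 121.
Without the subsidy, 251 − 4p = p + 121 gives 5p = 130, so p* = €26 and q* = 147.
With a per-unit subsidy paid to suppliers, each receives p + 25 per unit sold, so supply becomes qs = (p + 25) + 121.
New equilibrium: buyers pay €21, suppliers receive €46, q = 167. (Wedge: pb − ps = −25.)

Buyers pay €21; suppliers receive €46; quantity = 167.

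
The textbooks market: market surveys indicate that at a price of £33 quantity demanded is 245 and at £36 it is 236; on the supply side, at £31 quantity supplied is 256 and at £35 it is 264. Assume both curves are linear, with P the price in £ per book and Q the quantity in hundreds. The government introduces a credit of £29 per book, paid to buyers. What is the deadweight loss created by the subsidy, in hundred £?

Demand slope: (236 − 245)/(36 − 33) = -3, so Qd = 344 − 3P.
Supply slope: (264 − 256)/(35 − 31) = 2, so Qs = 2P + 194.
Before the subsidy: set 344 − 3P = 2P + 194 → P* = £30, Q* = 254.
With a per-unit subsidy paid to buyers, each effectively pays P − 29, so demand becomes Qd = 344 − 3(P − 29).
New equilibrium: buyers pay £18.4, producers receive £47.4, Q = 288.8. (Wedge: Pb − Ps = −29.)
Quantity rises by |ΔQ| = |254 − 288.8| = 34.8.
DWL = ½ · t · |ΔQ| = ½ · 29 · 34.8 = £504.6.

Deadweight loss = £504.6 hundred.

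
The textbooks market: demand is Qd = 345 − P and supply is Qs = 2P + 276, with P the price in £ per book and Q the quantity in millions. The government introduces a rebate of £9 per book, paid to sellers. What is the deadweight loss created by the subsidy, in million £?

Before the subsidy: set 345 − P = 2P + 276 → P* = £23, Q* = 322.
With a per-unit subsidy paid to sellers, each receives P + 9 per unit sold, so supply becomes Qs = 2(P + 9) + 276.
New equilibrium: buyers pay £17, sellers receive £26, Q = 328. (Wedge: Pb − Ps = −9.)
Quantity rises by |ΔQ| = |322 − 328| = 6.
DWL = ½ · t · |ΔQ| = ½ · 9 · 6 = £27.

Deadweight loss = £27 million.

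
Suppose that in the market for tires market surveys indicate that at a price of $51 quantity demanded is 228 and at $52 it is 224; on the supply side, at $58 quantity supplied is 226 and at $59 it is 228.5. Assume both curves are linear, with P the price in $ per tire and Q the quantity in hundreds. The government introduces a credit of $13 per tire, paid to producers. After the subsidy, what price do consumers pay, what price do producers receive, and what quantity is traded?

Consumers pay $49; producers receive $62; quantity = 236.

Demand slope: (224 − 228)/(52 − 51) = -4, so Qd = 432 − 4P.
Supply slope: (228.5 − 226)/(59 − 58) = 2.5, so Qs = 2.5P + 81.
Before the subsidy: set 432 − 4P = 2.5P + 81 → P* = $54, Q* = 216.
With a per-unit subsidy paid to producers, each receives P + 13 per unit sold, so supply becomes Qs = 2.5(P + 13) + 81.
Solving gives Q = 236 with consumers paying $49 and producers receiving $62 (the $13 wedge).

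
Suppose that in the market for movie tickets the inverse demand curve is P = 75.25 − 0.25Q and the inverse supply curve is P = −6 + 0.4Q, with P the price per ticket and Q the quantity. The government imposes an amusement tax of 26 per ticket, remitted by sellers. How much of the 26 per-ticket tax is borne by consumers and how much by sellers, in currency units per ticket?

Rewrite in direct form: Qd = 301 − 4P and Qs = 2.5P + 15.
Without the tax, 301 − 4P = 2.5P + 15 gives 6.5P = 286, so P* = 44 and Q* = 125.
With the tax collected from sellers, supply shifts: Qs = 2.5(P − 26) + 15.
New equilibrium: consumers pay 54, sellers receive 28, Q = 85. (Wedge: Pb − Ps = 26.)
Burden on consumers: 10; on sellers: 16. (They sum to 26.)

Consumers bear 10 per ticket; sellers bear 16 per ticket.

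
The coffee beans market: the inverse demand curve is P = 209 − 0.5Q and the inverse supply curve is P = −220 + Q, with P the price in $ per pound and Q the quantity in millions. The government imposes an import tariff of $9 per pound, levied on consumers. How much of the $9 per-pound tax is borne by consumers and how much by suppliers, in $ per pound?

Consumers bear $3 per pound; suppliers bear $6 per pound.

Inverting to Q(P) form: Qd = 418 − 2P; Qs = P + 220.
Without the tax, 418 − 2P = P + 220 gives 3P = 198, so P* = $66 and Q* = 286.
With the tax collected from consumers, demand (in seller-price terms) shifts: Qd = 418 − 2(P + 9).
New equilibrium: consumers pay $69, suppliers receive $60, Q = 280. (Wedge: Pb − Ps = 9.)
Burden on consumers: $3; on suppliers: $6. (They sum to $9.)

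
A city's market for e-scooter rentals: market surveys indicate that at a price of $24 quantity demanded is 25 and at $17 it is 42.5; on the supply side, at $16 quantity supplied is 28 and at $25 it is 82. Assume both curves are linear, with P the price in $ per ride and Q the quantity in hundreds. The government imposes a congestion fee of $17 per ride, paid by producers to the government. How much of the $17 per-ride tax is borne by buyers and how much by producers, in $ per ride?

Buyers bear $12 per ride; producers bear $5 per ride.

Demand slope: (42.5 − 25)/(17 − 24) = -2.5, so Qd = 85 − 2.5P.
Supply slope: (82 − 28)/(25 − 16) = 6, so Qs = 6P − 68.
Without the tax, 85 − 2.5P = 6P − 68 gives 8.5P = 153, so P* = $18 and Q* = 40.
With the tax collected from producers, supply shifts: Qs = 6(P − 17) − 68.
New equilibrium: buyers pay $30, producers receive $13, Q = 10. (Wedge: Pb − Ps = 17.)
Burden on buyers: $12; on producers: $5. (They sum to $17.)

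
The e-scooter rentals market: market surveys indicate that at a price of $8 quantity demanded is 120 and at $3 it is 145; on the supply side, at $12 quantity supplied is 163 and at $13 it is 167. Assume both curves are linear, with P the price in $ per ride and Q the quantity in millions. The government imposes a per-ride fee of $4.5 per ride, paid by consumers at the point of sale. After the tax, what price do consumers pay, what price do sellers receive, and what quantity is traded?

Consumers pay $7; sellers receive $2.5; quantity = 125.

Demand slope: (145 − 120)/(3 − 8) = -5, so Qd = 160 − 5P.
Supply slope: (167 − 163)/(13 − 12) = 4, so Qs = 4P + 115.
Before the tax: set 160 − 5P = 4P + 115 → P* = $5, Q* = 135.
With the tax collected from consumers, demand (in seller-price terms) shifts: Qd = 160 − 5(P + 4.5).
New equilibrium: consumers pay $7, sellers receive $2.5, Q = 125. (Wedge: Pb − Ps = 4.5.)
The less price-elastic side of the market bears the larger share of a per-unit tax.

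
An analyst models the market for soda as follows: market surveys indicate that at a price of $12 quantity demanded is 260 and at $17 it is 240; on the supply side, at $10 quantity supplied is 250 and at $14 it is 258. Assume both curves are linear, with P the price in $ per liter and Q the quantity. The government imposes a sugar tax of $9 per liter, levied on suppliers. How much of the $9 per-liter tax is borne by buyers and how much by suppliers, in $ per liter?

Buyers bear $3 per liter; suppliers bear $6 per liter.

Demand slope: (240 − 260)/(17 − 12) = -4, so Qd = 308 − 4P.
Supply slope: (258 − 250)/(14 − 10) = 2, so Qs = 2P + 230.
Before the tax: set 308 − 4P = 2P + 230 → P* = $13, Q* = 256.
With the tax collected from suppliers, supply shifts: Qs = 2(P − 9) + 230.
Solving gives Q = 244 with buyers paying $16 and suppliers receiving $7 (the $9 wedge).
Burden on buyers: $3; on suppliers: $6. (They sum to $9.)
The less price-elastic side of the market bears the larger share of a per-unit tax.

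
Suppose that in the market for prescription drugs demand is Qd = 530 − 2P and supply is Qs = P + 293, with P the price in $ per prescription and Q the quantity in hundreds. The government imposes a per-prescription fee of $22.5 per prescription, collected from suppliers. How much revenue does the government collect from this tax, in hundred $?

Without the tax, 530 − 2P = P + 293 gives 3P = 237, so P* = $79 and Q* = 372.
With the tax collected from suppliers, supply shifts: Qs = (P − 22.5) + 293.
Solving gives Q = 357 with consumers paying $86.5 and suppliers receiving $64 (the $22.5 wedge).
Revenue = t · Q = 22.5 · 357 = $8032.5.

Tax revenue = $8032.5 hundred.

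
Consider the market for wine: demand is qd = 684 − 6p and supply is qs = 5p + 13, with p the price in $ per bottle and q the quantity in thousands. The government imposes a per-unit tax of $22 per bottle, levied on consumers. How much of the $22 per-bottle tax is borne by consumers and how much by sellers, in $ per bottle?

Consumers bear $10 per bottle; sellers bear $12 per bottle.

Before the tax: set 684 − 6p = 5p + 13 → p* = $61, q* = 318.
With the tax collected from consumers, demand (in seller-price terms) shifts: qd = 684 − 6(p + 22).
New equilibrium: consumers pay $71, sellers receive $49, q = 258. (Wedge: pb − ps = 22.)
Burden on consumers: $10; on sellers: $12. (They sum to $22.)
The less price-elastic side of the market bears the larger share of a per-unit tax.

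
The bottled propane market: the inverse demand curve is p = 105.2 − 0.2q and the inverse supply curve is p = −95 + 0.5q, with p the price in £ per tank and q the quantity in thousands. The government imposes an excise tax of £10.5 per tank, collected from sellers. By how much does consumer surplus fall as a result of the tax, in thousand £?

Consumer surplus falls by £835.5 thousand.

Inverting to q(p) form: qd = 526 − 5p; qs = 2p + 190.
Without the tax, 526 − 5p = 2p + 190 gives 7p = 336, so p* = £48 and q* = 286.
With the tax collected from sellers, supply shifts: qs = 2(p − 10.5) + 190.
New equilibrium: buyers pay £51, sellers receive £40.5, q = 271. (Wedge: pb − ps = 10.5.)
ΔCS is the trapezoid between Q = 271 and Q = 286 of height £3: ½ · (286 + 271) · 3 = £835.5.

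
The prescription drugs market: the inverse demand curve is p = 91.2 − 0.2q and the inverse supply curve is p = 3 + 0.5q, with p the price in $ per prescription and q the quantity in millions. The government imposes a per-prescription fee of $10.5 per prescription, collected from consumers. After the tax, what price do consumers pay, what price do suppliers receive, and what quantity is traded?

Consumers pay $69; suppliers receive $58.5; quantity = 111.

Rewrite in direct form: qd = 456 − 5p and qs = 2p − 6.
Before the tax: set 456 − 5p = 2p − 6 → p* = $66, q* = 126.
With the tax collected from consumers, demand (in seller-price terms) shifts: qd = 456 − 5(p + 10.5).
Solving gives q = 111 with consumers paying $69 and suppliers receiving $58.5 (the $10.5 wedge).
The less price-elastic side of the market bears the larger share of a per-unit tax.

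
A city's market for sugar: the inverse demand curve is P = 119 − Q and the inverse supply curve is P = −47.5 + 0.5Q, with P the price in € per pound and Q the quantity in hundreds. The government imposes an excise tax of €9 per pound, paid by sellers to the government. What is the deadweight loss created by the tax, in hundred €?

Deadweight loss = €27 hundred.

Inverting to Q(P) form: Qd = 119 − P; Qs = 2P + 95.
Before the tax: set 119 − P = 2P + 95 → P* = €8, Q* = 111.
With the tax collected from sellers, supply shifts: Qs = 2(P − 9) + 95.
Solving gives Q = 105 with consumers paying €14 and sellers receiving €5 (the €9 wedge).
Quantity falls by |ΔQ| = |111 − 105| = 6.
DWL = ½ · t · |ΔQ| = ½ · 9 · 6 = €27.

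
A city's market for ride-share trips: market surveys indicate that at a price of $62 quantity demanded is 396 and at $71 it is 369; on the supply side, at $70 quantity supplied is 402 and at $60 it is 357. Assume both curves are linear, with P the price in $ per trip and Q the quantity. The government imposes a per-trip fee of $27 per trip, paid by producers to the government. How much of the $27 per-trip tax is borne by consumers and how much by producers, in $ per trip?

Demand slope: (369 − 396)/(71 − 62) = -3, so Qd = 582 − 3P.
Supply slope: (357 − 402)/(60 − 70) = 4.5, so Qs = 4.5P + 87.
Before the tax: set 582 − 3P = 4.5P + 87 → P* = $66, Q* = 384.
With the tax collected from producers, supply shifts: Qs = 4.5(P − 27) + 87.
Solving gives Q = 335.4 with consumers paying $82.2 and producers receiving $55.2 (the $27 wedge).
Burden on consumers: $16.2; on producers: $10.8. (They sum to $27.)
The less price-elastic side of the market bears the larger share of a per-unit tax.

Consumers bear $16.2 per trip; producers bear $10.8 per trip.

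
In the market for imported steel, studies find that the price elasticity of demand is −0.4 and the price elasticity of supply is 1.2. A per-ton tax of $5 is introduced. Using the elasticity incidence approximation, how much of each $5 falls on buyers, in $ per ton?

Incidence ratio: buyers' share ≈ εs / (εs + |εd|) = 1.2 / (1.2 + 0.4) = 0.75.
So buyers bear ≈ 0.75 × $5 = $3.75; sellers bear $1.25.

Buyers bear ≈ $3.75 per ton.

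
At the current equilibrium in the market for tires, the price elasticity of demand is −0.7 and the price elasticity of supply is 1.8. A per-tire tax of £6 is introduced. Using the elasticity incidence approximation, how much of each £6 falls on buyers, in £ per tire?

Incidence ratio: buyers' share ≈ εs / (εs + |εd|) = 1.8 / (1.8 + 0.7) = 0.72.
So buyers bear ≈ 0.72 × £6 = £4.32; suppliers bear £1.68.

Buyers bear ≈ £4.32 per tire.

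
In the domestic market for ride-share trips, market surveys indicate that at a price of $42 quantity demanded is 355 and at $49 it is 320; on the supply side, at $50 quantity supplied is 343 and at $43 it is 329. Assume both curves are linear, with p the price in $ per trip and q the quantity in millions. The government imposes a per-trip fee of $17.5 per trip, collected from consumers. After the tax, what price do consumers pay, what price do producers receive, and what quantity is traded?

Demand slope: (320 − 355)/(49 − 42) = -5, so qd = 565 − 5p.
Supply slope: (329 − 343)/(43 − 50) = 2, so qs = 2p + 243.
Before the tax: set 565 − 5p = 2p + 243 → p* = $46, q* = 335.
With the tax collected from consumers, demand (in seller-price terms) shifts: qd = 565 − 5(p + 17.5).
Solving gives q = 310 with consumers paying $51 and producers receiving $33.5 (the $17.5 wedge).
The less price-elastic side of the market bears the larger share of a per-unit tax.

Consumers pay $51; producers receive $33.5; quantity = 310.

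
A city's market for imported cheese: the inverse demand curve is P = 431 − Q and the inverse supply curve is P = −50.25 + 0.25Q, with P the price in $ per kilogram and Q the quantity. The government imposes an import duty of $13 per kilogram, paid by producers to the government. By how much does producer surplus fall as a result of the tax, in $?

Producer surplus falls by $987.48.

Inverting to Q(P) form: Qd = 431 − P; Qs = 4P + 201.
Before the tax: set 431 − P = 4P + 201 → P* = $46, Q* = 385.
With the tax collected from producers, supply shifts: Qs = 4(P − 13) + 201.
Solving gives Q = 374.6 with buyers paying $56.4 and producers receiving $43.4 (the $13 wedge).
ΔPS is the trapezoid between Q = 374.6 and Q = 385 of height $2.6: ½ · (385 + 374.6) · 2.6 = $987.48.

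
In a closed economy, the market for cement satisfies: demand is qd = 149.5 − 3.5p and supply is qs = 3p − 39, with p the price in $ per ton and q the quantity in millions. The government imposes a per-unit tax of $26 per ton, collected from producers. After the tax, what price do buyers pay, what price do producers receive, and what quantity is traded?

Before the tax: set 149.5 − 3.5p = 3p − 39 → p* = $29, q* = 48.
With the tax collected from producers, supply shifts: qs = 3(p − 26) − 39.
Solving gives q = 6 with buyers paying $41 and producers receiving $15 (the $26 wedge).

Buyers pay $41; producers receive $15; quantity = 6.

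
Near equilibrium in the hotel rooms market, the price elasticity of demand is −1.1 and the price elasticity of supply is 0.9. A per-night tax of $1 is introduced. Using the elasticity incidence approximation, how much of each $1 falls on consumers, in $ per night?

Consumers bear ≈ $0.45 per night.

Incidence ratio: consumers' share ≈ εs / (εs + |εd|) = 0.9 / (0.9 + 1.1) = 0.45.
So consumers bear ≈ 0.45 × $1 = $0.45; producers bear $0.55.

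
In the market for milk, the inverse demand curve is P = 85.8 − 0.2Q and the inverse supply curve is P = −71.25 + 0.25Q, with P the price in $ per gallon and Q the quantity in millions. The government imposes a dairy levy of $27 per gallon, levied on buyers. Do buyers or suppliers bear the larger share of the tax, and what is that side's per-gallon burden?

Suppliers bear the larger share: $15 per gallon.

Inverting to Q(P) form: Qd = 429 − 5P; Qs = 4P + 285.
Before the tax: set 429 − 5P = 4P + 285 → P* = $16, Q* = 349.
With the tax collected from buyers, demand (in seller-price terms) shifts: Qd = 429 − 5(P + 27).
New equilibrium: buyers pay $28, suppliers receive $1, Q = 289. (Wedge: Pb − Ps = 27.)
Per-gallon burden: buyers $12, suppliers $15.
Suppliers take the larger share because supply is less price-elastic here (demand slope 5 vs supply slope 4).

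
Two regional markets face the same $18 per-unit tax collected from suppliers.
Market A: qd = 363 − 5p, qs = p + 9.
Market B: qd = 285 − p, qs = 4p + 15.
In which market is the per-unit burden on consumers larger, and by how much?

Market B, by $11.4.

Market A: pre-tax p* = $59, q* = 68; post-tax q = 53; per-unit burden on consumers = $3.
Market B: pre-tax p* = $54, q* = 231; post-tax q = 216.6; per-unit burden on consumers = $14.4.
Difference: $3 vs $14.4 → market B is larger by $11.4.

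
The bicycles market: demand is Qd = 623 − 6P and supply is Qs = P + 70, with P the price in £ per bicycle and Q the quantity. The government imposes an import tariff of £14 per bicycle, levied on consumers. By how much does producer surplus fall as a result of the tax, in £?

Without the tax, 623 − 6P = P + 70 gives 7P = 553, so P* = £79 and Q* = 149.
With the tax collected from consumers, demand (in seller-price terms) shifts: Qd = 623 − 6(P + 14).
New equilibrium: consumers pay £81, producers receive £67, Q = 137. (Wedge: Pb − Ps = 14.)
ΔPS is the trapezoid between Q = 137 and Q = 149 of height £12: ½ · (149 + 137) · 12 = £1716.

Producer surplus falls by £1716.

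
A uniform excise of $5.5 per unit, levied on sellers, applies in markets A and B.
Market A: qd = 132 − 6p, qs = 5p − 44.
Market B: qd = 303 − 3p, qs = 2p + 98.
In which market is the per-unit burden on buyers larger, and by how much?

Market A, by $0.3.

Market A: pre-tax p* = $16, q* = 36; post-tax q = 21; per-unit burden on buyers = $2.5.
Market B: pre-tax p* = $41, q* = 180; post-tax q = 173.4; per-unit burden on buyers = $2.2.
Difference: $2.5 vs $2.2 → market A is larger by $0.3.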